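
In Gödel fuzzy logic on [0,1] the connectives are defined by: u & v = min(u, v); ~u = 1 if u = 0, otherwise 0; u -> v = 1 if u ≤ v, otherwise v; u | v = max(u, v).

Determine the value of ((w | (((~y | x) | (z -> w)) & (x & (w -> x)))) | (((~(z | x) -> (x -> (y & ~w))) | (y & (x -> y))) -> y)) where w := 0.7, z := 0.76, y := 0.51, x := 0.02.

~y: Gödel ¬ of 0.51 = 0 (operand ≠ 0)
(~y | x) = max(0, 0.02) = 0.02
(z -> w): 0.76 > 0.7, so result = 0.7
((~y | x) | (z -> w)) = max(0.02, 0.7) = 0.7
(w -> x): 0.7 > 0.02, so result = 0.02
(x & (w -> x)) = min(0.02, 0.02) = 0.02
(((~y | x) | (z -> w)) & (x & (w -> x))) = min(0.7, 0.02) = 0.02
(w | (((~y | x) | (z -> w)) & (x & (w -> x)))) = max(0.7, 0.02) = 0.7
(z | x) = max(0.76, 0.02) = 0.76
~(z | x): Gödel ¬ of 0.76 = 0 (operand ≠ 0)
~w: Gödel ¬ of 0.7 = 0 (operand ≠ 0)
(y & ~w) = min(0.51, 0) = 0
(x -> (y & ~w)): 0.02 > 0, so result = 0
(~(z | x) -> (x -> (y & ~w))): 0 ≤ 0, so result = 1
(x -> y): 0.02 ≤ 0.51, so result = 1
(y & (x -> y)) = min(0.51, 1) = 0.51
((~(z | x) -> (x -> (y & ~w))) | (y & (x -> y))) = max(1, 0.51) = 1
(((~(z | x) -> (x -> (y & ~w))) | (y & (x -> y))) -> y): 1 > 0.51, so result = 0.51
((w | (((~y | x) | (z -> w)) & (x & (w -> x)))) | (((~(z | x) -> (x -> (y & ~w))) | (y & (x -> y))) -> y)) = max(0.7, 0.51) = 0.7

0.70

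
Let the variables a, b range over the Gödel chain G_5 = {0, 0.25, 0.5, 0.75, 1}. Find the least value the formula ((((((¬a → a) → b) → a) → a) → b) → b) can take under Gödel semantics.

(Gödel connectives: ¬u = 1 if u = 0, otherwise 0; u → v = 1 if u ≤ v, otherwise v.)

0.25

The minimum is attained at a = 0.25, b = 0.25:
  ¬a: Gödel ¬ of 0.25 = 0 (operand ≠ 0)
  (¬a → a): 0 ≤ 0.25, so result = 1
  ((¬a → a) → b): 1 > 0.25, so result = 0.25
  (((¬a → a) → b) → a): 0.25 ≤ 0.25, so result = 1
  ((((¬a → a) → b) → a) → a): 1 > 0.25, so result = 0.25
  (((((¬a → a) → b) → a) → a) → b): 0.25 ≤ 0.25, so result = 1
  ((((((¬a → a) → b) → a) → a) → b) → b): 1 > 0.25, so result = 0.25
Checking all 25 assignments confirms none give a value below 0.25.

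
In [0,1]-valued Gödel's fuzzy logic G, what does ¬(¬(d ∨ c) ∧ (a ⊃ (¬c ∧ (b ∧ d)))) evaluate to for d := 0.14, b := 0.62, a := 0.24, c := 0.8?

(d ∨ c) = max(0.14, 0.8) = 0.8
¬(d ∨ c): Gödel ¬ of 0.8 = 0 (operand ≠ 0)
¬c: Gödel ¬ of 0.8 = 0 (operand ≠ 0)
(b ∧ d) = min(0.62, 0.14) = 0.14
(¬c ∧ (b ∧ d)) = min(0, 0.14) = 0
(a ⊃ (¬c ∧ (b ∧ d))): 0.24 > 0, so result = 0
(¬(d ∨ c) ∧ (a ⊃ (¬c ∧ (b ∧ d)))) = min(0, 0) = 0
¬(¬(d ∨ c) ∧ (a ⊃ (¬c ∧ (b ∧ d)))): Gödel ¬ of 0 = 1 (operand is 0)

1.00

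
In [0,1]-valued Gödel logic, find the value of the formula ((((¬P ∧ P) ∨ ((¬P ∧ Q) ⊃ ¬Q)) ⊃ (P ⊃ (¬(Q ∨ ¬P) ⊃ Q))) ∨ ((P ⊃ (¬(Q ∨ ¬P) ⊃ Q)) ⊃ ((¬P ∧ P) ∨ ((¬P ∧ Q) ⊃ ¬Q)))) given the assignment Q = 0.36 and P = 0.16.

¬P: Gödel ¬ of 0.16 = 0 (operand ≠ 0)
(¬P ∧ P) = min(0, 0.16) = 0
¬P: Gödel ¬ of 0.16 = 0 (operand ≠ 0)
(¬P ∧ Q) = min(0, 0.36) = 0
¬Q: Gödel ¬ of 0.36 = 0 (operand ≠ 0)
((¬P ∧ Q) ⊃ ¬Q): 0 ≤ 0, so result = 1
((¬P ∧ P) ∨ ((¬P ∧ Q) ⊃ ¬Q)) = max(0, 1) = 1
¬P: Gödel ¬ of 0.16 = 0 (operand ≠ 0)
(Q ∨ ¬P) = max(0.36, 0) = 0.36
¬(Q ∨ ¬P): Gödel ¬ of 0.36 = 0 (operand ≠ 0)
(¬(Q ∨ ¬P) ⊃ Q): 0 ≤ 0.36, so result = 1
(P ⊃ (¬(Q ∨ ¬P) ⊃ Q)): 0.16 ≤ 1, so result = 1
(((¬P ∧ P) ∨ ((¬P ∧ Q) ⊃ ¬Q)) ⊃ (P ⊃ (¬(Q ∨ ¬P) ⊃ Q))): 1 ≤ 1, so result = 1
¬P: Gödel ¬ of 0.16 = 0 (operand ≠ 0)
(Q ∨ ¬P) = max(0.36, 0) = 0.36
¬(Q ∨ ¬P): Gödel ¬ of 0.36 = 0 (operand ≠ 0)
(¬(Q ∨ ¬P) ⊃ Q): 0 ≤ 0.36, so result = 1
(P ⊃ (¬(Q ∨ ¬P) ⊃ Q)): 0.16 ≤ 1, so result = 1
¬P: Gödel ¬ of 0.16 = 0 (operand ≠ 0)
(¬P ∧ P) = min(0, 0.16) = 0
¬P: Gödel ¬ of 0.16 = 0 (operand ≠ 0)
(¬P ∧ Q) = min(0, 0.36) = 0
¬Q: Gödel ¬ of 0.36 = 0 (operand ≠ 0)
((¬P ∧ Q) ⊃ ¬Q): 0 ≤ 0, so result = 1
((¬P ∧ P) ∨ ((¬P ∧ Q) ⊃ ¬Q)) = max(0, 1) = 1
((P ⊃ (¬(Q ∨ ¬P) ⊃ Q)) ⊃ ((¬P ∧ P) ∨ ((¬P ∧ Q) ⊃ ¬Q))): 1 ≤ 1, so result = 1
((((¬P ∧ P) ∨ ((¬P ∧ Q) ⊃ ¬Q)) ⊃ (P ⊃ (¬(Q ∨ ¬P) ⊃ Q))) ∨ ((P ⊃ (¬(Q ∨ ¬P) ⊃ Q)) ⊃ ((¬P ∧ P) ∨ ((¬P ∧ Q) ⊃ ¬Q)))) = max(1, 1) = 1

1.00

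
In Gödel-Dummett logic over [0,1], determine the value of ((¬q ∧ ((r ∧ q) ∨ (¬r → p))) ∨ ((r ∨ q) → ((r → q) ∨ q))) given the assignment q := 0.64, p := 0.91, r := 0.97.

0.64

¬q: Gödel ¬ of 0.64 = 0 (operand ≠ 0)
(r ∧ q) = min(0.97, 0.64) = 0.64
¬r: Gödel ¬ of 0.97 = 0 (operand ≠ 0)
(¬r → p): 0 ≤ 0.91, so result = 1
((r ∧ q) ∨ (¬r → p)) = max(0.64, 1) = 1
(¬q ∧ ((r ∧ q) ∨ (¬r → p))) = min(0, 1) = 0
(r ∨ q) = max(0.97, 0.64) = 0.97
(r → q): 0.97 > 0.64, so result = 0.64
((r → q) ∨ q) = max(0.64, 0.64) = 0.64
((r ∨ q) → ((r → q) ∨ q)): 0.97 > 0.64, so result = 0.64
((¬q ∧ ((r ∧ q) ∨ (¬r → p))) ∨ ((r ∨ q) → ((r → q) ∨ q))) = max(0, 0.64) = 0.64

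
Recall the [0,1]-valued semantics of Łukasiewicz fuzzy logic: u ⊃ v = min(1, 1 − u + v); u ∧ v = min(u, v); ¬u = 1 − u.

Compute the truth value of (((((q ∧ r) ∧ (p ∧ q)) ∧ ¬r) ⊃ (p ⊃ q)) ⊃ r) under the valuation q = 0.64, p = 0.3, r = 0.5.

(q ∧ r) = min(0.64, 0.5) = 0.5
(p ∧ q) = min(0.3, 0.64) = 0.3
((q ∧ r) ∧ (p ∧ q)) = min(0.5, 0.3) = 0.3
¬r: Łukasiewicz ¬ gives 1 − 0.5 = 0.5
(((q ∧ r) ∧ (p ∧ q)) ∧ ¬r) = min(0.3, 0.5) = 0.3
(p ⊃ q): min(1, 1 − 0.3 + 0.64) = 1
((((q ∧ r) ∧ (p ∧ q)) ∧ ¬r) ⊃ (p ⊃ q)): min(1, 1 − 0.3 + 1) = 1
(((((q ∧ r) ∧ (p ∧ q)) ∧ ¬r) ⊃ (p ⊃ q)) ⊃ r): min(1, 1 − 1 + 0.5) = 0.5

0.50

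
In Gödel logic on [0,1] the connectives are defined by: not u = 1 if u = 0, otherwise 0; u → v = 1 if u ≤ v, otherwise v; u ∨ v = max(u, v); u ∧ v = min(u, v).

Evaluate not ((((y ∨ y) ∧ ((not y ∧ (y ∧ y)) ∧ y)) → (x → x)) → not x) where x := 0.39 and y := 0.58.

1.00

(y ∨ y) = max(0.58, 0.58) = 0.58
not y: Gödel ¬ of 0.58 = 0 (operand ≠ 0)
(y ∧ y) = min(0.58, 0.58) = 0.58
(not y ∧ (y ∧ y)) = min(0, 0.58) = 0
((not y ∧ (y ∧ y)) ∧ y) = min(0, 0.58) = 0
((y ∨ y) ∧ ((not y ∧ (y ∧ y)) ∧ y)) = min(0.58, 0) = 0
(x → x): 0.39 ≤ 0.39, so result = 1
(((y ∨ y) ∧ ((not y ∧ (y ∧ y)) ∧ y)) → (x → x)): 0 ≤ 1, so result = 1
not x: Gödel ¬ of 0.39 = 0 (operand ≠ 0)
((((y ∨ y) ∧ ((not y ∧ (y ∧ y)) ∧ y)) → (x → x)) → not x): 1 > 0, so result = 0
not ((((y ∨ y) ∧ ((not y ∧ (y ∧ y)) ∧ y)) → (x → x)) → not x): Gödel ¬ of 0 = 1 (operand is 0)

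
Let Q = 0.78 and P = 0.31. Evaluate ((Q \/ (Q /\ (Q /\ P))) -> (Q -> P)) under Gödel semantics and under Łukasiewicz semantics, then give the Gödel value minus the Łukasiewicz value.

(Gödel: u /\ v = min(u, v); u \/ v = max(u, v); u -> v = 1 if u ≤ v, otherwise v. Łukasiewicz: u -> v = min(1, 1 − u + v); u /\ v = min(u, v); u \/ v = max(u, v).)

-0.44

Gödel evaluation:
  (Q /\ P) = min(0.78, 0.31) = 0.31
  (Q /\ (Q /\ P)) = min(0.78, 0.31) = 0.31
  (Q \/ (Q /\ (Q /\ P))) = max(0.78, 0.31) = 0.78
  (Q -> P): 0.78 > 0.31, so result = 0.31
  ((Q \/ (Q /\ (Q /\ P))) -> (Q -> P)): 0.78 > 0.31, so result = 0.31
  Gödel value = 0.31
Łukasiewicz evaluation:
  (Q /\ P) = min(0.78, 0.31) = 0.31
  (Q /\ (Q /\ P)) = min(0.78, 0.31) = 0.31
  (Q \/ (Q /\ (Q /\ P))) = max(0.78, 0.31) = 0.78
  (Q -> P): min(1, 1 − 0.78 + 0.31) = 0.53
  ((Q \/ (Q /\ (Q /\ P))) -> (Q -> P)): min(1, 1 − 0.78 + 0.53) = 0.75
  Łukasiewicz value = 0.75
Difference: 0.31 − 0.75 = -0.44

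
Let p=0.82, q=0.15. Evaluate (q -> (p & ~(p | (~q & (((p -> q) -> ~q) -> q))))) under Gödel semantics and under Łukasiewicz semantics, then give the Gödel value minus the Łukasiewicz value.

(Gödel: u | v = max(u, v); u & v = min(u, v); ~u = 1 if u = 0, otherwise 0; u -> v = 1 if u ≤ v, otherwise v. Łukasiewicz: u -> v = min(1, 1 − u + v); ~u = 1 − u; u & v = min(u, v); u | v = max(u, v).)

-1.00

Gödel evaluation:
  ~q: Gödel ¬ of 0.15 = 0 (operand ≠ 0)
  (p -> q): 0.82 > 0.15, so result = 0.15
  ~q: Gödel ¬ of 0.15 = 0 (operand ≠ 0)
  ((p -> q) -> ~q): 0.15 > 0, so result = 0
  (((p -> q) -> ~q) -> q): 0 ≤ 0.15, so result = 1
  (~q & (((p -> q) -> ~q) -> q)) = min(0, 1) = 0
  (p | (~q & (((p -> q) -> ~q) -> q))) = max(0.82, 0) = 0.82
  ~(p | (~q & (((p -> q) -> ~q) -> q))): Gödel ¬ of 0.82 = 0 (operand ≠ 0)
  (p & ~(p | (~q & (((p -> q) -> ~q) -> q)))) = min(0.82, 0) = 0
  (q -> (p & ~(p | (~q & (((p -> q) -> ~q) -> q))))): 0.15 > 0, so result = 0
  Gödel value = 0
Łukasiewicz evaluation:
  ~q: Łukasiewicz ¬ gives 1 − 0.15 = 0.85
  (p -> q): min(1, 1 − 0.82 + 0.15) = 0.33
  ~q: Łukasiewicz ¬ gives 1 − 0.15 = 0.85
  ((p -> q) -> ~q): min(1, 1 − 0.33 + 0.85) = 1
  (((p -> q) -> ~q) -> q): min(1, 1 − 1 + 0.15) = 0.15
  (~q & (((p -> q) -> ~q) -> q)) = min(0.85, 0.15) = 0.15
  (p | (~q & (((p -> q) -> ~q) -> q))) = max(0.82, 0.15) = 0.82
  ~(p | (~q & (((p -> q) -> ~q) -> q))): Łukasiewicz ¬ gives 1 − 0.82 = 0.18
  (p & ~(p | (~q & (((p -> q) -> ~q) -> q)))) = min(0.82, 0.18) = 0.18
  (q -> (p & ~(p | (~q & (((p -> q) -> ~q) -> q))))): min(1, 1 − 0.15 + 0.18) = 1
  Łukasiewicz value = 1
Difference: 0 − 1 = -1.00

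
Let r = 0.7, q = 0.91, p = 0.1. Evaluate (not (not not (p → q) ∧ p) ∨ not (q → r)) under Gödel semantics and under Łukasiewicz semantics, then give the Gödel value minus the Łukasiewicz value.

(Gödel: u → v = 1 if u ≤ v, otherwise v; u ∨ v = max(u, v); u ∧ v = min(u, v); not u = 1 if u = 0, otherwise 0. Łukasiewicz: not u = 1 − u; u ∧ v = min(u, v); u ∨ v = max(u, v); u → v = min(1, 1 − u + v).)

-0.90

Gödel evaluation:
  (p → q): 0.1 ≤ 0.91, so result = 1
  not (p → q): Gödel ¬ of 1 = 0 (operand ≠ 0)
  not not (p → q): Gödel ¬ of 0 = 1 (operand is 0)
  (not not (p → q) ∧ p) = min(1, 0.1) = 0.1
  not (not not (p → q) ∧ p): Gödel ¬ of 0.1 = 0 (operand ≠ 0)
  (q → r): 0.91 > 0.7, so result = 0.7
  not (q → r): Gödel ¬ of 0.7 = 0 (operand ≠ 0)
  (not (not not (p → q) ∧ p) ∨ not (q → r)) = max(0, 0) = 0
  Gödel value = 0
Łukasiewicz evaluation:
  (p → q): min(1, 1 − 0.1 + 0.91) = 1
  not (p → q): Łukasiewicz ¬ gives 1 − 1 = 0
  not not (p → q): Łukasiewicz ¬ gives 1 − 0 = 1
  (not not (p → q) ∧ p) = min(1, 0.1) = 0.1
  not (not not (p → q) ∧ p): Łukasiewicz ¬ gives 1 − 0.1 = 0.9
  (q → r): min(1, 1 − 0.91 + 0.7) = 0.79
  not (q → r): Łukasiewicz ¬ gives 1 − 0.79 = 0.21
  (not (not not (p → q) ∧ p) ∨ not (q → r)) = max(0.9, 0.21) = 0.9
  Łukasiewicz value = 0.9
Difference: 0 − 0.9 = -0.90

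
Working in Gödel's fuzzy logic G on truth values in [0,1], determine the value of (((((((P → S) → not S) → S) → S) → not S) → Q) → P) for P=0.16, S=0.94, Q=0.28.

0.16

(P → S): 0.16 ≤ 0.94, so result = 1
not S: Gödel ¬ of 0.94 = 0 (operand ≠ 0)
((P → S) → not S): 1 > 0, so result = 0
(((P → S) → not S) → S): 0 ≤ 0.94, so result = 1
((((P → S) → not S) → S) → S): 1 > 0.94, so result = 0.94
not S: Gödel ¬ of 0.94 = 0 (operand ≠ 0)
(((((P → S) → not S) → S) → S) → not S): 0.94 > 0, so result = 0
((((((P → S) → not S) → S) → S) → not S) → Q): 0 ≤ 0.28, so result = 1
(((((((P → S) → not S) → S) → S) → not S) → Q) → P): 1 > 0.16, so result = 0.16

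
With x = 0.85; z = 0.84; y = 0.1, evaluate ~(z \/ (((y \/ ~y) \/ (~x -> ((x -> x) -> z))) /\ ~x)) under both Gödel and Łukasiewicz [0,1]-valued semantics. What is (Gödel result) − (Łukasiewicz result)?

-0.16

Gödel evaluation:
  ~y: Gödel ¬ of 0.1 = 0 (operand ≠ 0)
  (y \/ ~y) = max(0.1, 0) = 0.1
  ~x: Gödel ¬ of 0.85 = 0 (operand ≠ 0)
  (x -> x): 0.85 ≤ 0.85, so result = 1
  ((x -> x) -> z): 1 > 0.84, so result = 0.84
  (~x -> ((x -> x) -> z)): 0 ≤ 0.84, so result = 1
  ((y \/ ~y) \/ (~x -> ((x -> x) -> z))) = max(0.1, 1) = 1
  ~x: Gödel ¬ of 0.85 = 0 (operand ≠ 0)
  (((y \/ ~y) \/ (~x -> ((x -> x) -> z))) /\ ~x) = min(1, 0) = 0
  (z \/ (((y \/ ~y) \/ (~x -> ((x -> x) -> z))) /\ ~x)) = max(0.84, 0) = 0.84
  ~(z \/ (((y \/ ~y) \/ (~x -> ((x -> x) -> z))) /\ ~x)): Gödel ¬ of 0.84 = 0 (operand ≠ 0)
  Gödel value = 0
Łukasiewicz evaluation:
  ~y: Łukasiewicz ¬ gives 1 − 0.1 = 0.9
  (y \/ ~y) = max(0.1, 0.9) = 0.9
  ~x: Łukasiewicz ¬ gives 1 − 0.85 = 0.15
  (x -> x): min(1, 1 − 0.85 + 0.85) = 1
  ((x -> x) -> z): min(1, 1 − 1 + 0.84) = 0.84
  (~x -> ((x -> x) -> z)): min(1, 1 − 0.15 + 0.84) = 1
  ((y \/ ~y) \/ (~x -> ((x -> x) -> z))) = max(0.9, 1) = 1
  ~x: Łukasiewicz ¬ gives 1 − 0.85 = 0.15
  (((y \/ ~y) \/ (~x -> ((x -> x) -> z))) /\ ~x) = min(1, 0.15) = 0.15
  (z \/ (((y \/ ~y) \/ (~x -> ((x -> x) -> z))) /\ ~x)) = max(0.84, 0.15) = 0.84
  ~(z \/ (((y \/ ~y) \/ (~x -> ((x -> x) -> z))) /\ ~x)): Łukasiewicz ¬ gives 1 − 0.84 = 0.16
  Łukasiewicz value = 0.16
Difference: 0 − 0.16 = -0.16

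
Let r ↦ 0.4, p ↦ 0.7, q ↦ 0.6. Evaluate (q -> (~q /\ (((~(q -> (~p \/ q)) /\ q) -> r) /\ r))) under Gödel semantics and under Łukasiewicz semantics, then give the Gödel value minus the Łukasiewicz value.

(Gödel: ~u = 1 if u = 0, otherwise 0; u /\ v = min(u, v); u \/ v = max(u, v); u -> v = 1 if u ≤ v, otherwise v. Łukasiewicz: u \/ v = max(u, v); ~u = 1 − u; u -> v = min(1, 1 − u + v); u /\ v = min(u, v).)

Gödel evaluation:
  ~q: Gödel ¬ of 0.6 = 0 (operand ≠ 0)
  ~p: Gödel ¬ of 0.7 = 0 (operand ≠ 0)
  (~p \/ q) = max(0, 0.6) = 0.6
  (q -> (~p \/ q)): 0.6 ≤ 0.6, so result = 1
  ~(q -> (~p \/ q)): Gödel ¬ of 1 = 0 (operand ≠ 0)
  (~(q -> (~p \/ q)) /\ q) = min(0, 0.6) = 0
  ((~(q -> (~p \/ q)) /\ q) -> r): 0 ≤ 0.4, so result = 1
  (((~(q -> (~p \/ q)) /\ q) -> r) /\ r) = min(1, 0.4) = 0.4
  (~q /\ (((~(q -> (~p \/ q)) /\ q) -> r) /\ r)) = min(0, 0.4) = 0
  (q -> (~q /\ (((~(q -> (~p \/ q)) /\ q) -> r) /\ r))): 0.6 > 0, so result = 0
  Gödel value = 0
Łukasiewicz evaluation:
  ~q: Łukasiewicz ¬ gives 1 − 0.6 = 0.4
  ~p: Łukasiewicz ¬ gives 1 − 0.7 = 0.3
  (~p \/ q) = max(0.3, 0.6) = 0.6
  (q -> (~p \/ q)): min(1, 1 − 0.6 + 0.6) = 1
  ~(q -> (~p \/ q)): Łukasiewicz ¬ gives 1 − 1 = 0
  (~(q -> (~p \/ q)) /\ q) = min(0, 0.6) = 0
  ((~(q -> (~p \/ q)) /\ q) -> r): min(1, 1 − 0 + 0.4) = 1
  (((~(q -> (~p \/ q)) /\ q) -> r) /\ r) = min(1, 0.4) = 0.4
  (~q /\ (((~(q -> (~p \/ q)) /\ q) -> r) /\ r)) = min(0.4, 0.4) = 0.4
  (q -> (~q /\ (((~(q -> (~p \/ q)) /\ q) -> r) /\ r))): min(1, 1 − 0.6 + 0.4) = 0.8
  Łukasiewicz value = 0.8
Difference: 0 − 0.8 = -0.80

-0.80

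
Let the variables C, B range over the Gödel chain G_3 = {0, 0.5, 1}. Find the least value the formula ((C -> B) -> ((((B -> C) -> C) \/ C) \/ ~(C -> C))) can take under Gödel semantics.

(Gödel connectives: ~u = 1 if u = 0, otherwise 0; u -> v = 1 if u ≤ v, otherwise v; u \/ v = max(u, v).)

0.00

The minimum is attained at C = 0, B = 0:
  (C -> B): 0 ≤ 0, so result = 1
  (B -> C): 0 ≤ 0, so result = 1
  ((B -> C) -> C): 1 > 0, so result = 0
  (((B -> C) -> C) \/ C) = max(0, 0) = 0
  (C -> C): 0 ≤ 0, so result = 1
  ~(C -> C): Gödel ¬ of 1 = 0 (operand ≠ 0)
  ((((B -> C) -> C) \/ C) \/ ~(C -> C)) = max(0, 0) = 0
  ((C -> B) -> ((((B -> C) -> C) \/ C) \/ ~(C -> C))): 1 > 0, so result = 0
Checking all 9 assignments confirms none give a value below 0.00.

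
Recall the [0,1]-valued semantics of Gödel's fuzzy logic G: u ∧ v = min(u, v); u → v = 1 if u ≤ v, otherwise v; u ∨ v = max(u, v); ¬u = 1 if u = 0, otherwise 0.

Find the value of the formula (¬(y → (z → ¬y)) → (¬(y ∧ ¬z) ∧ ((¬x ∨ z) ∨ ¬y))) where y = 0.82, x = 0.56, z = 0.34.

0.34

¬y: Gödel ¬ of 0.82 = 0 (operand ≠ 0)
(z → ¬y): 0.34 > 0, so result = 0
(y → (z → ¬y)): 0.82 > 0, so result = 0
¬(y → (z → ¬y)): Gödel ¬ of 0 = 1 (operand is 0)
¬z: Gödel ¬ of 0.34 = 0 (operand ≠ 0)
(y ∧ ¬z) = min(0.82, 0) = 0
¬(y ∧ ¬z): Gödel ¬ of 0 = 1 (operand is 0)
¬x: Gödel ¬ of 0.56 = 0 (operand ≠ 0)
(¬x ∨ z) = max(0, 0.34) = 0.34
¬y: Gödel ¬ of 0.82 = 0 (operand ≠ 0)
((¬x ∨ z) ∨ ¬y) = max(0.34, 0) = 0.34
(¬(y ∧ ¬z) ∧ ((¬x ∨ z) ∨ ¬y)) = min(1, 0.34) = 0.34
(¬(y → (z → ¬y)) → (¬(y ∧ ¬z) ∧ ((¬x ∨ z) ∨ ¬y))): 1 > 0.34, so result = 0.34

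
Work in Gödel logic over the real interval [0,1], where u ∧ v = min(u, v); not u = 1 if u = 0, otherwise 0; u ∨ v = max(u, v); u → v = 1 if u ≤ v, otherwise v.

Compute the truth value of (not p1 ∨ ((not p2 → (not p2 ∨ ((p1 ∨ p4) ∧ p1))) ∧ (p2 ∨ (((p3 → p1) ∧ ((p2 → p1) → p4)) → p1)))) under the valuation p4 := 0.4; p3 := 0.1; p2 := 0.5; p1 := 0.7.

not p1: Gödel ¬ of 0.7 = 0 (operand ≠ 0)
not p2: Gödel ¬ of 0.5 = 0 (operand ≠ 0)
not p2: Gödel ¬ of 0.5 = 0 (operand ≠ 0)
(p1 ∨ p4) = max(0.7, 0.4) = 0.7
((p1 ∨ p4) ∧ p1) = min(0.7, 0.7) = 0.7
(not p2 ∨ ((p1 ∨ p4) ∧ p1)) = max(0, 0.7) = 0.7
(not p2 → (not p2 ∨ ((p1 ∨ p4) ∧ p1))): 0 ≤ 0.7, so result = 1
(p3 → p1): 0.1 ≤ 0.7, so result = 1
(p2 → p1): 0.5 ≤ 0.7, so result = 1
((p2 → p1) → p4): 1 > 0.4, so result = 0.4
((p3 → p1) ∧ ((p2 → p1) → p4)) = min(1, 0.4) = 0.4
(((p3 → p1) ∧ ((p2 → p1) → p4)) → p1): 0.4 ≤ 0.7, so result = 1
(p2 ∨ (((p3 → p1) ∧ ((p2 → p1) → p4)) → p1)) = max(0.5, 1) = 1
((not p2 → (not p2 ∨ ((p1 ∨ p4) ∧ p1))) ∧ (p2 ∨ (((p3 → p1) ∧ ((p2 → p1) → p4)) → p1))) = min(1, 1) = 1
(not p1 ∨ ((not p2 → (not p2 ∨ ((p1 ∨ p4) ∧ p1))) ∧ (p2 ∨ (((p3 → p1) ∧ ((p2 → p1) → p4)) → p1)))) = max(0, 1) = 1

1.00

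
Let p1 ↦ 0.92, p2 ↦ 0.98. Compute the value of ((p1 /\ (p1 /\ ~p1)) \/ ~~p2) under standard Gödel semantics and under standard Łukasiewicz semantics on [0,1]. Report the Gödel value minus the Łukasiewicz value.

Gödel evaluation:
  ~p1: Gödel ¬ of 0.92 = 0 (operand ≠ 0)
  (p1 /\ ~p1) = min(0.92, 0) = 0
  (p1 /\ (p1 /\ ~p1)) = min(0.92, 0) = 0
  ~p2: Gödel ¬ of 0.98 = 0 (operand ≠ 0)
  ~~p2: Gödel ¬ of 0 = 1 (operand is 0)
  ((p1 /\ (p1 /\ ~p1)) \/ ~~p2) = max(0, 1) = 1
  Gödel value = 1
Łukasiewicz evaluation:
  ~p1: Łukasiewicz ¬ gives 1 − 0.92 = 0.08
  (p1 /\ ~p1) = min(0.92, 0.08) = 0.08
  (p1 /\ (p1 /\ ~p1)) = min(0.92, 0.08) = 0.08
  ~p2: Łukasiewicz ¬ gives 1 − 0.98 = 0.02
  ~~p2: Łukasiewicz ¬ gives 1 − 0.02 = 0.98
  ((p1 /\ (p1 /\ ~p1)) \/ ~~p2) = max(0.08, 0.98) = 0.98
  Łukasiewicz value = 0.98
Difference: 1 − 0.98 = 0.02

0.02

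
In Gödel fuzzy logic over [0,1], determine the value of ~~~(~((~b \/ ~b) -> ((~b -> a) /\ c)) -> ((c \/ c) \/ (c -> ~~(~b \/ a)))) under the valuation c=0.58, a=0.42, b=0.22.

0.00

~b: Gödel ¬ of 0.22 = 0 (operand ≠ 0)
~b: Gödel ¬ of 0.22 = 0 (operand ≠ 0)
(~b \/ ~b) = max(0, 0) = 0
~b: Gödel ¬ of 0.22 = 0 (operand ≠ 0)
(~b -> a): 0 ≤ 0.42, so result = 1
((~b -> a) /\ c) = min(1, 0.58) = 0.58
((~b \/ ~b) -> ((~b -> a) /\ c)): 0 ≤ 0.58, so result = 1
~((~b \/ ~b) -> ((~b -> a) /\ c)): Gödel ¬ of 1 = 0 (operand ≠ 0)
(c \/ c) = max(0.58, 0.58) = 0.58
~b: Gödel ¬ of 0.22 = 0 (operand ≠ 0)
(~b \/ a) = max(0, 0.42) = 0.42
~(~b \/ a): Gödel ¬ of 0.42 = 0 (operand ≠ 0)
~~(~b \/ a): Gödel ¬ of 0 = 1 (operand is 0)
(c -> ~~(~b \/ a)): 0.58 ≤ 1, so result = 1
((c \/ c) \/ (c -> ~~(~b \/ a))) = max(0.58, 1) = 1
(~((~b \/ ~b) -> ((~b -> a) /\ c)) -> ((c \/ c) \/ (c -> ~~(~b \/ a)))): 0 ≤ 1, so result = 1
~(~((~b \/ ~b) -> ((~b -> a) /\ c)) -> ((c \/ c) \/ (c -> ~~(~b \/ a)))): Gödel ¬ of 1 = 0 (operand ≠ 0)
~~(~((~b \/ ~b) -> ((~b -> a) /\ c)) -> ((c \/ c) \/ (c -> ~~(~b \/ a)))): Gödel ¬ of 0 = 1 (operand is 0)
~~~(~((~b \/ ~b) -> ((~b -> a) /\ c)) -> ((c \/ c) \/ (c -> ~~(~b \/ a)))): Gödel ¬ of 1 = 0 (operand ≠ 0)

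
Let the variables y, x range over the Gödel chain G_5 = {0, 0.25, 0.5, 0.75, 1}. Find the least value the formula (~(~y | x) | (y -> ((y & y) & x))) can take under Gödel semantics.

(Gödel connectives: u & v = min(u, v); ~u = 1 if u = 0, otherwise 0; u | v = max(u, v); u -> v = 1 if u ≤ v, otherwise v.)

The minimum is attained at y = 0.5, x = 0.25:
  ~y: Gödel ¬ of 0.5 = 0 (operand ≠ 0)
  (~y | x) = max(0, 0.25) = 0.25
  ~(~y | x): Gödel ¬ of 0.25 = 0 (operand ≠ 0)
  (y & y) = min(0.5, 0.5) = 0.5
  ((y & y) & x) = min(0.5, 0.25) = 0.25
  (y -> ((y & y) & x)): 0.5 > 0.25, so result = 0.25
  (~(~y | x) | (y -> ((y & y) & x))) = max(0, 0.25) = 0.25
Checking all 25 assignments confirms none give a value below 0.25.

0.25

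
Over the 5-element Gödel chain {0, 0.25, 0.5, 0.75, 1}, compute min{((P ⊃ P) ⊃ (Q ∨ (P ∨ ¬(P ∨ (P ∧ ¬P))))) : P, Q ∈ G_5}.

0.25

The minimum is attained at P = 0.25, Q = 0:
  (P ⊃ P): 0.25 ≤ 0.25, so result = 1
  ¬P: Gödel ¬ of 0.25 = 0 (operand ≠ 0)
  (P ∧ ¬P) = min(0.25, 0) = 0
  (P ∨ (P ∧ ¬P)) = max(0.25, 0) = 0.25
  ¬(P ∨ (P ∧ ¬P)): Gödel ¬ of 0.25 = 0 (operand ≠ 0)
  (P ∨ ¬(P ∨ (P ∧ ¬P))) = max(0.25, 0) = 0.25
  (Q ∨ (P ∨ ¬(P ∨ (P ∧ ¬P)))) = max(0, 0.25) = 0.25
  ((P ⊃ P) ⊃ (Q ∨ (P ∨ ¬(P ∨ (P ∧ ¬P))))): 1 > 0.25, so result = 0.25
Checking all 25 assignments confirms none give a value below 0.25.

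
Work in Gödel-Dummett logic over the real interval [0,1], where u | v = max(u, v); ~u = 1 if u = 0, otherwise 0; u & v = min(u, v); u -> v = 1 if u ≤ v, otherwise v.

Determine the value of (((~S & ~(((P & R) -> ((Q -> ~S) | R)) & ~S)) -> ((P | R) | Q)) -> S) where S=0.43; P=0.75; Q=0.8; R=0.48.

~S: Gödel ¬ of 0.43 = 0 (operand ≠ 0)
(P & R) = min(0.75, 0.48) = 0.48
~S: Gödel ¬ of 0.43 = 0 (operand ≠ 0)
(Q -> ~S): 0.8 > 0, so result = 0
((Q -> ~S) | R) = max(0, 0.48) = 0.48
((P & R) -> ((Q -> ~S) | R)): 0.48 ≤ 0.48, so result = 1
~S: Gödel ¬ of 0.43 = 0 (operand ≠ 0)
(((P & R) -> ((Q -> ~S) | R)) & ~S) = min(1, 0) = 0
~(((P & R) -> ((Q -> ~S) | R)) & ~S): Gödel ¬ of 0 = 1 (operand is 0)
(~S & ~(((P & R) -> ((Q -> ~S) | R)) & ~S)) = min(0, 1) = 0
(P | R) = max(0.75, 0.48) = 0.75
((P | R) | Q) = max(0.75, 0.8) = 0.8
((~S & ~(((P & R) -> ((Q -> ~S) | R)) & ~S)) -> ((P | R) | Q)): 0 ≤ 0.8, so result = 1
(((~S & ~(((P & R) -> ((Q -> ~S) | R)) & ~S)) -> ((P | R) | Q)) -> S): 1 > 0.43, so result = 0.43

0.43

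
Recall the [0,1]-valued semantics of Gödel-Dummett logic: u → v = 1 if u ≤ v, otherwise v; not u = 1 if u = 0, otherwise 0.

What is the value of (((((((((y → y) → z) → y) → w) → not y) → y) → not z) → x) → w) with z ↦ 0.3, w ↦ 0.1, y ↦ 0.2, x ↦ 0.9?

(y → y): 0.2 ≤ 0.2, so result = 1
((y → y) → z): 1 > 0.3, so result = 0.3
(((y → y) → z) → y): 0.3 > 0.2, so result = 0.2
((((y → y) → z) → y) → w): 0.2 > 0.1, so result = 0.1
not y: Gödel ¬ of 0.2 = 0 (operand ≠ 0)
(((((y → y) → z) → y) → w) → not y): 0.1 > 0, so result = 0
((((((y → y) → z) → y) → w) → not y) → y): 0 ≤ 0.2, so result = 1
not z: Gödel ¬ of 0.3 = 0 (operand ≠ 0)
(((((((y → y) → z) → y) → w) → not y) → y) → not z): 1 > 0, so result = 0
((((((((y → y) → z) → y) → w) → not y) → y) → not z) → x): 0 ≤ 0.9, so result = 1
(((((((((y → y) → z) → y) → w) → not y) → y) → not z) → x) → w): 1 > 0.1, so result = 0.1

0.10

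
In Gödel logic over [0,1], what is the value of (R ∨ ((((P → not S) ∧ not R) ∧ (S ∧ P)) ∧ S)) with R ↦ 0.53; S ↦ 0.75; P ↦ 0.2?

not S: Gödel ¬ of 0.75 = 0 (operand ≠ 0)
(P → not S): 0.2 > 0, so result = 0
not R: Gödel ¬ of 0.53 = 0 (operand ≠ 0)
((P → not S) ∧ not R) = min(0, 0) = 0
(S ∧ P) = min(0.75, 0.2) = 0.2
(((P → not S) ∧ not R) ∧ (S ∧ P)) = min(0, 0.2) = 0
((((P → not S) ∧ not R) ∧ (S ∧ P)) ∧ S) = min(0, 0.75) = 0
(R ∨ ((((P → not S) ∧ not R) ∧ (S ∧ P)) ∧ S)) = max(0.53, 0) = 0.53

0.53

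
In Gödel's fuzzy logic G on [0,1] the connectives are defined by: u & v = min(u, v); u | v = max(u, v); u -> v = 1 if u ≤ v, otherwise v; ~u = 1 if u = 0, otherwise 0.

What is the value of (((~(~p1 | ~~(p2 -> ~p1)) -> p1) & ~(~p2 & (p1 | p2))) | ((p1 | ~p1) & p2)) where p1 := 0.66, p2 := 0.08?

~p1: Gödel ¬ of 0.66 = 0 (operand ≠ 0)
~p1: Gödel ¬ of 0.66 = 0 (operand ≠ 0)
(p2 -> ~p1): 0.08 > 0, so result = 0
~(p2 -> ~p1): Gödel ¬ of 0 = 1 (operand is 0)
~~(p2 -> ~p1): Gödel ¬ of 1 = 0 (operand ≠ 0)
(~p1 | ~~(p2 -> ~p1)) = max(0, 0) = 0
~(~p1 | ~~(p2 -> ~p1)): Gödel ¬ of 0 = 1 (operand is 0)
(~(~p1 | ~~(p2 -> ~p1)) -> p1): 1 > 0.66, so result = 0.66
~p2: Gödel ¬ of 0.08 = 0 (operand ≠ 0)
(p1 | p2) = max(0.66, 0.08) = 0.66
(~p2 & (p1 | p2)) = min(0, 0.66) = 0
~(~p2 & (p1 | p2)): Gödel ¬ of 0 = 1 (operand is 0)
((~(~p1 | ~~(p2 -> ~p1)) -> p1) & ~(~p2 & (p1 | p2))) = min(0.66, 1) = 0.66
~p1: Gödel ¬ of 0.66 = 0 (operand ≠ 0)
(p1 | ~p1) = max(0.66, 0) = 0.66
((p1 | ~p1) & p2) = min(0.66, 0.08) = 0.08
(((~(~p1 | ~~(p2 -> ~p1)) -> p1) & ~(~p2 & (p1 | p2))) | ((p1 | ~p1) & p2)) = max(0.66, 0.08) = 0.66

0.66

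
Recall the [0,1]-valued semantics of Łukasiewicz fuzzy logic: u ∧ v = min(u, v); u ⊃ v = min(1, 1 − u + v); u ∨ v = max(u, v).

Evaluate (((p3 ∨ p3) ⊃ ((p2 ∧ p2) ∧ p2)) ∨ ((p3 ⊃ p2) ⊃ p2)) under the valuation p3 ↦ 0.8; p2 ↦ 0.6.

(p3 ∨ p3) = max(0.8, 0.8) = 0.8
(p2 ∧ p2) = min(0.6, 0.6) = 0.6
((p2 ∧ p2) ∧ p2) = min(0.6, 0.6) = 0.6
((p3 ∨ p3) ⊃ ((p2 ∧ p2) ∧ p2)): min(1, 1 − 0.8 + 0.6) = 0.8
(p3 ⊃ p2): min(1, 1 − 0.8 + 0.6) = 0.8
((p3 ⊃ p2) ⊃ p2): min(1, 1 − 0.8 + 0.6) = 0.8
(((p3 ∨ p3) ⊃ ((p2 ∧ p2) ∧ p2)) ∨ ((p3 ⊃ p2) ⊃ p2)) = max(0.8, 0.8) = 0.8

0.80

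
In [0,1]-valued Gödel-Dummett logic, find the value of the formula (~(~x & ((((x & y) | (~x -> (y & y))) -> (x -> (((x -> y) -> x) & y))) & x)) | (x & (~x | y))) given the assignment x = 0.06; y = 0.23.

~x: Gödel ¬ of 0.06 = 0 (operand ≠ 0)
(x & y) = min(0.06, 0.23) = 0.06
~x: Gödel ¬ of 0.06 = 0 (operand ≠ 0)
(y & y) = min(0.23, 0.23) = 0.23
(~x -> (y & y)): 0 ≤ 0.23, so result = 1
((x & y) | (~x -> (y & y))) = max(0.06, 1) = 1
(x -> y): 0.06 ≤ 0.23, so result = 1
((x -> y) -> x): 1 > 0.06, so result = 0.06
(((x -> y) -> x) & y) = min(0.06, 0.23) = 0.06
(x -> (((x -> y) -> x) & y)): 0.06 ≤ 0.06, so result = 1
(((x & y) | (~x -> (y & y))) -> (x -> (((x -> y) -> x) & y))): 1 ≤ 1, so result = 1
((((x & y) | (~x -> (y & y))) -> (x -> (((x -> y) -> x) & y))) & x) = min(1, 0.06) = 0.06
(~x & ((((x & y) | (~x -> (y & y))) -> (x -> (((x -> y) -> x) & y))) & x)) = min(0, 0.06) = 0
~(~x & ((((x & y) | (~x -> (y & y))) -> (x -> (((x -> y) -> x) & y))) & x)): Gödel ¬ of 0 = 1 (operand is 0)
~x: Gödel ¬ of 0.06 = 0 (operand ≠ 0)
(~x | y) = max(0, 0.23) = 0.23
(x & (~x | y)) = min(0.06, 0.23) = 0.06
(~(~x & ((((x & y) | (~x -> (y & y))) -> (x -> (((x -> y) -> x) & y))) & x)) | (x & (~x | y))) = max(1, 0.06) = 1

1.00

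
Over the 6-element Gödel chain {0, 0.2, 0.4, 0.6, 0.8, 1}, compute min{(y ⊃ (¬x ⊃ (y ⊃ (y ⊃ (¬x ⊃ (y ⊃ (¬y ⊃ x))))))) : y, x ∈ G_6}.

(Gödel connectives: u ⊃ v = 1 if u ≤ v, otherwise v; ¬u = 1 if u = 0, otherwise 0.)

Every assignment gives 1. For instance at y = 0, x = 0:
  ¬x: Gödel ¬ of 0 = 1 (operand is 0)
  ¬x: Gödel ¬ of 0 = 1 (operand is 0)
  ¬y: Gödel ¬ of 0 = 1 (operand is 0)
  (¬y ⊃ x): 1 > 0, so result = 0
  (y ⊃ (¬y ⊃ x)): 0 ≤ 0, so result = 1
  (¬x ⊃ (y ⊃ (¬y ⊃ x))): 1 ≤ 1, so result = 1
  (y ⊃ (¬x ⊃ (y ⊃ (¬y ⊃ x)))): 0 ≤ 1, so result = 1
  (y ⊃ (y ⊃ (¬x ⊃ (y ⊃ (¬y ⊃ x))))): 0 ≤ 1, so result = 1
  (¬x ⊃ (y ⊃ (y ⊃ (¬x ⊃ (y ⊃ (¬y ⊃ x)))))): 1 ≤ 1, so result = 1
  (y ⊃ (¬x ⊃ (y ⊃ (y ⊃ (¬x ⊃ (y ⊃ (¬y ⊃ x))))))): 0 ≤ 1, so result = 1
All 36 assignments give value 1 — the formula is a G_6-tautology.

1.00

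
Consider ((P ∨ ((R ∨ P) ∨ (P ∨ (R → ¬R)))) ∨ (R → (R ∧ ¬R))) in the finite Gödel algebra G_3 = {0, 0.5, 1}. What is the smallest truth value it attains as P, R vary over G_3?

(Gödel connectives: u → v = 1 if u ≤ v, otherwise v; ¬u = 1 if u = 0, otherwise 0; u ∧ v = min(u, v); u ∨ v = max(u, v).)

The minimum is attained at P = 0, R = 0.5:
  (R ∨ P) = max(0.5, 0) = 0.5
  ¬R: Gödel ¬ of 0.5 = 0 (operand ≠ 0)
  (R → ¬R): 0.5 > 0, so result = 0
  (P ∨ (R → ¬R)) = max(0, 0) = 0
  ((R ∨ P) ∨ (P ∨ (R → ¬R))) = max(0.5, 0) = 0.5
  (P ∨ ((R ∨ P) ∨ (P ∨ (R → ¬R)))) = max(0, 0.5) = 0.5
  ¬R: Gödel ¬ of 0.5 = 0 (operand ≠ 0)
  (R ∧ ¬R) = min(0.5, 0) = 0
  (R → (R ∧ ¬R)): 0.5 > 0, so result = 0
  ((P ∨ ((R ∨ P) ∨ (P ∨ (R → ¬R)))) ∨ (R → (R ∧ ¬R))) = max(0.5, 0) = 0.5
Checking all 9 assignments confirms none give a value below 0.50.

0.50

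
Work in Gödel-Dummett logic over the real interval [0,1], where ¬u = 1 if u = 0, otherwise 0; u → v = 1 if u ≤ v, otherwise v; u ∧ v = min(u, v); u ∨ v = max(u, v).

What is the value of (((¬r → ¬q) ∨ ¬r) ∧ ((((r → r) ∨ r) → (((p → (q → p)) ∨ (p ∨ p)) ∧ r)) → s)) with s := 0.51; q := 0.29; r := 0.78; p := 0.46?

¬r: Gödel ¬ of 0.78 = 0 (operand ≠ 0)
¬q: Gödel ¬ of 0.29 = 0 (operand ≠ 0)
(¬r → ¬q): 0 ≤ 0, so result = 1
¬r: Gödel ¬ of 0.78 = 0 (operand ≠ 0)
((¬r → ¬q) ∨ ¬r) = max(1, 0) = 1
(r → r): 0.78 ≤ 0.78, so result = 1
((r → r) ∨ r) = max(1, 0.78) = 1
(q → p): 0.29 ≤ 0.46, so result = 1
(p → (q → p)): 0.46 ≤ 1, so result = 1
(p ∨ p) = max(0.46, 0.46) = 0.46
((p → (q → p)) ∨ (p ∨ p)) = max(1, 0.46) = 1
(((p → (q → p)) ∨ (p ∨ p)) ∧ r) = min(1, 0.78) = 0.78
(((r → r) ∨ r) → (((p → (q → p)) ∨ (p ∨ p)) ∧ r)): 1 > 0.78, so result = 0.78
((((r → r) ∨ r) → (((p → (q → p)) ∨ (p ∨ p)) ∧ r)) → s): 0.78 > 0.51, so result = 0.51
(((¬r → ¬q) ∨ ¬r) ∧ ((((r → r) ∨ r) → (((p → (q → p)) ∨ (p ∨ p)) ∧ r)) → s)) = min(1, 0.51) = 0.51

0.51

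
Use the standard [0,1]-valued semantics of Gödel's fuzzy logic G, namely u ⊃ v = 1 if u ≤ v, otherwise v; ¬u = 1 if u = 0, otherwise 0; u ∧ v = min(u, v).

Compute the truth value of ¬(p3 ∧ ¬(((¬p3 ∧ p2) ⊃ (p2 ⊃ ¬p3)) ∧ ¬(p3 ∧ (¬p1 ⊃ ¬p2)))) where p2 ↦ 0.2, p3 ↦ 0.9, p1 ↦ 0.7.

¬p3: Gödel ¬ of 0.9 = 0 (operand ≠ 0)
(¬p3 ∧ p2) = min(0, 0.2) = 0
¬p3: Gödel ¬ of 0.9 = 0 (operand ≠ 0)
(p2 ⊃ ¬p3): 0.2 > 0, so result = 0
((¬p3 ∧ p2) ⊃ (p2 ⊃ ¬p3)): 0 ≤ 0, so result = 1
¬p1: Gödel ¬ of 0.7 = 0 (operand ≠ 0)
¬p2: Gödel ¬ of 0.2 = 0 (operand ≠ 0)
(¬p1 ⊃ ¬p2): 0 ≤ 0, so result = 1
(p3 ∧ (¬p1 ⊃ ¬p2)) = min(0.9, 1) = 0.9
¬(p3 ∧ (¬p1 ⊃ ¬p2)): Gödel ¬ of 0.9 = 0 (operand ≠ 0)
(((¬p3 ∧ p2) ⊃ (p2 ⊃ ¬p3)) ∧ ¬(p3 ∧ (¬p1 ⊃ ¬p2))) = min(1, 0) = 0
¬(((¬p3 ∧ p2) ⊃ (p2 ⊃ ¬p3)) ∧ ¬(p3 ∧ (¬p1 ⊃ ¬p2))): Gödel ¬ of 0 = 1 (operand is 0)
(p3 ∧ ¬(((¬p3 ∧ p2) ⊃ (p2 ⊃ ¬p3)) ∧ ¬(p3 ∧ (¬p1 ⊃ ¬p2)))) = min(0.9, 1) = 0.9
¬(p3 ∧ ¬(((¬p3 ∧ p2) ⊃ (p2 ⊃ ¬p3)) ∧ ¬(p3 ∧ (¬p1 ⊃ ¬p2)))): Gödel ¬ of 0.9 = 0 (operand ≠ 0)

0.00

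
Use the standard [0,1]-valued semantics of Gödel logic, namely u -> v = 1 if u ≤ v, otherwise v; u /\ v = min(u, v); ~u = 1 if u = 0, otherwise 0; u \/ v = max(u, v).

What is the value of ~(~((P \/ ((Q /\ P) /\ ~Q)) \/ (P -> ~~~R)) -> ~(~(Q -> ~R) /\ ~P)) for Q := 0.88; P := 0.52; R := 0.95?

(Q /\ P) = min(0.88, 0.52) = 0.52
~Q: Gödel ¬ of 0.88 = 0 (operand ≠ 0)
((Q /\ P) /\ ~Q) = min(0.52, 0) = 0
(P \/ ((Q /\ P) /\ ~Q)) = max(0.52, 0) = 0.52
~R: Gödel ¬ of 0.95 = 0 (operand ≠ 0)
~~R: Gödel ¬ of 0 = 1 (operand is 0)
~~~R: Gödel ¬ of 1 = 0 (operand ≠ 0)
(P -> ~~~R): 0.52 > 0, so result = 0
((P \/ ((Q /\ P) /\ ~Q)) \/ (P -> ~~~R)) = max(0.52, 0) = 0.52
~((P \/ ((Q /\ P) /\ ~Q)) \/ (P -> ~~~R)): Gödel ¬ of 0.52 = 0 (operand ≠ 0)
~R: Gödel ¬ of 0.95 = 0 (operand ≠ 0)
(Q -> ~R): 0.88 > 0, so result = 0
~(Q -> ~R): Gödel ¬ of 0 = 1 (operand is 0)
~P: Gödel ¬ of 0.52 = 0 (operand ≠ 0)
(~(Q -> ~R) /\ ~P) = min(1, 0) = 0
~(~(Q -> ~R) /\ ~P): Gödel ¬ of 0 = 1 (operand is 0)
(~((P \/ ((Q /\ P) /\ ~Q)) \/ (P -> ~~~R)) -> ~(~(Q -> ~R) /\ ~P)): 0 ≤ 1, so result = 1
~(~((P \/ ((Q /\ P) /\ ~Q)) \/ (P -> ~~~R)) -> ~(~(Q -> ~R) /\ ~P)): Gödel ¬ of 1 = 0 (operand ≠ 0)

0.00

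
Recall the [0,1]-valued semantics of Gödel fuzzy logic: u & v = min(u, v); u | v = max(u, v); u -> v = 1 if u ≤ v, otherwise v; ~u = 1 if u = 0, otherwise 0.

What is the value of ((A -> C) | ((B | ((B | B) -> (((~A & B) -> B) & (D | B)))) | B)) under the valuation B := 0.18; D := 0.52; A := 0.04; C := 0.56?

1.00

(A -> C): 0.04 ≤ 0.56, so result = 1
(B | B) = max(0.18, 0.18) = 0.18
~A: Gödel ¬ of 0.04 = 0 (operand ≠ 0)
(~A & B) = min(0, 0.18) = 0
((~A & B) -> B): 0 ≤ 0.18, so result = 1
(D | B) = max(0.52, 0.18) = 0.52
(((~A & B) -> B) & (D | B)) = min(1, 0.52) = 0.52
((B | B) -> (((~A & B) -> B) & (D | B))): 0.18 ≤ 0.52, so result = 1
(B | ((B | B) -> (((~A & B) -> B) & (D | B)))) = max(0.18, 1) = 1
((B | ((B | B) -> (((~A & B) -> B) & (D | B)))) | B) = max(1, 0.18) = 1
((A -> C) | ((B | ((B | B) -> (((~A & B) -> B) & (D | B)))) | B)) = max(1, 1) = 1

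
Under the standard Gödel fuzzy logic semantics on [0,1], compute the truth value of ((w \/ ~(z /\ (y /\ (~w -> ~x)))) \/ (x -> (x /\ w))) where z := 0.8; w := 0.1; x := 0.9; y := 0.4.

~w: Gödel ¬ of 0.1 = 0 (operand ≠ 0)
~x: Gödel ¬ of 0.9 = 0 (operand ≠ 0)
(~w -> ~x): 0 ≤ 0, so result = 1
(y /\ (~w -> ~x)) = min(0.4, 1) = 0.4
(z /\ (y /\ (~w -> ~x))) = min(0.8, 0.4) = 0.4
~(z /\ (y /\ (~w -> ~x))): Gödel ¬ of 0.4 = 0 (operand ≠ 0)
(w \/ ~(z /\ (y /\ (~w -> ~x)))) = max(0.1, 0) = 0.1
(x /\ w) = min(0.9, 0.1) = 0.1
(x -> (x /\ w)): 0.9 > 0.1, so result = 0.1
((w \/ ~(z /\ (y /\ (~w -> ~x)))) \/ (x -> (x /\ w))) = max(0.1, 0.1) = 0.1

0.10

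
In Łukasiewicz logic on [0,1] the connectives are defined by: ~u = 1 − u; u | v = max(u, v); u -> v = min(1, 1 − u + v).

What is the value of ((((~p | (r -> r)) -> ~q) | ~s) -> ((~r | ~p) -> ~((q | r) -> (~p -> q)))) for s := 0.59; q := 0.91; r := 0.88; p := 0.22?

~p: Łukasiewicz ¬ gives 1 − 0.22 = 0.78
(r -> r): min(1, 1 − 0.88 + 0.88) = 1
(~p | (r -> r)) = max(0.78, 1) = 1
~q: Łukasiewicz ¬ gives 1 − 0.91 = 0.09
((~p | (r -> r)) -> ~q): min(1, 1 − 1 + 0.09) = 0.09
~s: Łukasiewicz ¬ gives 1 − 0.59 = 0.41
(((~p | (r -> r)) -> ~q) | ~s) = max(0.09, 0.41) = 0.41
~r: Łukasiewicz ¬ gives 1 − 0.88 = 0.12
~p: Łukasiewicz ¬ gives 1 − 0.22 = 0.78
(~r | ~p) = max(0.12, 0.78) = 0.78
(q | r) = max(0.91, 0.88) = 0.91
~p: Łukasiewicz ¬ gives 1 − 0.22 = 0.78
(~p -> q): min(1, 1 − 0.78 + 0.91) = 1
((q | r) -> (~p -> q)): min(1, 1 − 0.91 + 1) = 1
~((q | r) -> (~p -> q)): Łukasiewicz ¬ gives 1 − 1 = 0
((~r | ~p) -> ~((q | r) -> (~p -> q))): min(1, 1 − 0.78 + 0) = 0.22
((((~p | (r -> r)) -> ~q) | ~s) -> ((~r | ~p) -> ~((q | r) -> (~p -> q)))): min(1, 1 − 0.41 + 0.22) = 0.81

0.81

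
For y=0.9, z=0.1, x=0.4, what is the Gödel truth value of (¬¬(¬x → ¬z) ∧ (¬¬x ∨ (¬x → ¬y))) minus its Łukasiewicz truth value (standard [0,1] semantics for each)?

Gödel evaluation:
  ¬x: Gödel ¬ of 0.4 = 0 (operand ≠ 0)
  ¬z: Gödel ¬ of 0.1 = 0 (operand ≠ 0)
  (¬x → ¬z): 0 ≤ 0, so result = 1
  ¬(¬x → ¬z): Gödel ¬ of 1 = 0 (operand ≠ 0)
  ¬¬(¬x → ¬z): Gödel ¬ of 0 = 1 (operand is 0)
  ¬x: Gödel ¬ of 0.4 = 0 (operand ≠ 0)
  ¬¬x: Gödel ¬ of 0 = 1 (operand is 0)
  ¬x: Gödel ¬ of 0.4 = 0 (operand ≠ 0)
  ¬y: Gödel ¬ of 0.9 = 0 (operand ≠ 0)
  (¬x → ¬y): 0 ≤ 0, so result = 1
  (¬¬x ∨ (¬x → ¬y)) = max(1, 1) = 1
  (¬¬(¬x → ¬z) ∧ (¬¬x ∨ (¬x → ¬y))) = min(1, 1) = 1
  Gödel value = 1
Łukasiewicz evaluation:
  ¬x: Łukasiewicz ¬ gives 1 − 0.4 = 0.6
  ¬z: Łukasiewicz ¬ gives 1 − 0.1 = 0.9
  (¬x → ¬z): min(1, 1 − 0.6 + 0.9) = 1
  ¬(¬x → ¬z): Łukasiewicz ¬ gives 1 − 1 = 0
  ¬¬(¬x → ¬z): Łukasiewicz ¬ gives 1 − 0 = 1
  ¬x: Łukasiewicz ¬ gives 1 − 0.4 = 0.6
  ¬¬x: Łukasiewicz ¬ gives 1 − 0.6 = 0.4
  ¬x: Łukasiewicz ¬ gives 1 − 0.4 = 0.6
  ¬y: Łukasiewicz ¬ gives 1 − 0.9 = 0.1
  (¬x → ¬y): min(1, 1 − 0.6 + 0.1) = 0.5
  (¬¬x ∨ (¬x → ¬y)) = max(0.4, 0.5) = 0.5
  (¬¬(¬x → ¬z) ∧ (¬¬x ∨ (¬x → ¬y))) = min(1, 0.5) = 0.5
  Łukasiewicz value = 0.5
Difference: 1 − 0.5 = 0.50

0.50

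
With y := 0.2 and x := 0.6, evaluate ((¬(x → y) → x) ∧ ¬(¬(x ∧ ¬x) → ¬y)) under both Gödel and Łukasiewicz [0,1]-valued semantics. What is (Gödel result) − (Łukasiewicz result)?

Gödel evaluation:
  (x → y): 0.6 > 0.2, so result = 0.2
  ¬(x → y): Gödel ¬ of 0.2 = 0 (operand ≠ 0)
  (¬(x → y) → x): 0 ≤ 0.6, so result = 1
  ¬x: Gödel ¬ of 0.6 = 0 (operand ≠ 0)
  (x ∧ ¬x) = min(0.6, 0) = 0
  ¬(x ∧ ¬x): Gödel ¬ of 0 = 1 (operand is 0)
  ¬y: Gödel ¬ of 0.2 = 0 (operand ≠ 0)
  (¬(x ∧ ¬x) → ¬y): 1 > 0, so result = 0
  ¬(¬(x ∧ ¬x) → ¬y): Gödel ¬ of 0 = 1 (operand is 0)
  ((¬(x → y) → x) ∧ ¬(¬(x ∧ ¬x) → ¬y)) = min(1, 1) = 1
  Gödel value = 1
Łukasiewicz evaluation:
  (x → y): min(1, 1 − 0.6 + 0.2) = 0.6
  ¬(x → y): Łukasiewicz ¬ gives 1 − 0.6 = 0.4
  (¬(x → y) → x): min(1, 1 − 0.4 + 0.6) = 1
  ¬x: Łukasiewicz ¬ gives 1 − 0.6 = 0.4
  (x ∧ ¬x) = min(0.6, 0.4) = 0.4
  ¬(x ∧ ¬x): Łukasiewicz ¬ gives 1 − 0.4 = 0.6
  ¬y: Łukasiewicz ¬ gives 1 − 0.2 = 0.8
  (¬(x ∧ ¬x) → ¬y): min(1, 1 − 0.6 + 0.8) = 1
  ¬(¬(x ∧ ¬x) → ¬y): Łukasiewicz ¬ gives 1 − 1 = 0
  ((¬(x → y) → x) ∧ ¬(¬(x ∧ ¬x) → ¬y)) = min(1, 0) = 0
  Łukasiewicz value = 0
Difference: 1 − 0 = 1.00

1.00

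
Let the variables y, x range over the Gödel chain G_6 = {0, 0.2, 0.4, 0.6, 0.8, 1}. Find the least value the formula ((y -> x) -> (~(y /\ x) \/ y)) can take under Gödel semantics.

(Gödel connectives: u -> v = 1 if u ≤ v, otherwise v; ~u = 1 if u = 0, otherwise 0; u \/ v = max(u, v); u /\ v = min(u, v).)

The minimum is attained at y = 0.2, x = 0.2:
  (y -> x): 0.2 ≤ 0.2, so result = 1
  (y /\ x) = min(0.2, 0.2) = 0.2
  ~(y /\ x): Gödel ¬ of 0.2 = 0 (operand ≠ 0)
  (~(y /\ x) \/ y) = max(0, 0.2) = 0.2
  ((y -> x) -> (~(y /\ x) \/ y)): 1 > 0.2, so result = 0.2
Checking all 36 assignments confirms none give a value below 0.20.

0.20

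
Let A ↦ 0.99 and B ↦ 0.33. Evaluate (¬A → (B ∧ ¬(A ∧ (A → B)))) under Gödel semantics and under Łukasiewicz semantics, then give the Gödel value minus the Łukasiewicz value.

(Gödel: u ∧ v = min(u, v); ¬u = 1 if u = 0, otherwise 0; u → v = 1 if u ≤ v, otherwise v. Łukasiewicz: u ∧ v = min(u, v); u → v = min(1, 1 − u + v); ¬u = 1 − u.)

Gödel evaluation:
  ¬A: Gödel ¬ of 0.99 = 0 (operand ≠ 0)
  (A → B): 0.99 > 0.33, so result = 0.33
  (A ∧ (A → B)) = min(0.99, 0.33) = 0.33
  ¬(A ∧ (A → B)): Gödel ¬ of 0.33 = 0 (operand ≠ 0)
  (B ∧ ¬(A ∧ (A → B))) = min(0.33, 0) = 0
  (¬A → (B ∧ ¬(A ∧ (A → B)))): 0 ≤ 0, so result = 1
  Gödel value = 1
Łukasiewicz evaluation:
  ¬A: Łukasiewicz ¬ gives 1 − 0.99 = 0.01
  (A → B): min(1, 1 − 0.99 + 0.33) = 0.34
  (A ∧ (A → B)) = min(0.99, 0.34) = 0.34
  ¬(A ∧ (A → B)): Łukasiewicz ¬ gives 1 − 0.34 = 0.66
  (B ∧ ¬(A ∧ (A → B))) = min(0.33, 0.66) = 0.33
  (¬A → (B ∧ ¬(A ∧ (A → B)))): min(1, 1 − 0.01 + 0.33) = 1
  Łukasiewicz value = 1
Difference: 1 − 1 = 0.00

0.00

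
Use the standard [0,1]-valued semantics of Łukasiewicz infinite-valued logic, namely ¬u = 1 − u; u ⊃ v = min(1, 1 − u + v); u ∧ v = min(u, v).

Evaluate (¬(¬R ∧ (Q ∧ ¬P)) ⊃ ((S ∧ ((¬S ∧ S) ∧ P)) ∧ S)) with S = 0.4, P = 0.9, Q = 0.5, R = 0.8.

0.50

¬R: Łukasiewicz ¬ gives 1 − 0.8 = 0.2
¬P: Łukasiewicz ¬ gives 1 − 0.9 = 0.1
(Q ∧ ¬P) = min(0.5, 0.1) = 0.1
(¬R ∧ (Q ∧ ¬P)) = min(0.2, 0.1) = 0.1
¬(¬R ∧ (Q ∧ ¬P)): Łukasiewicz ¬ gives 1 − 0.1 = 0.9
¬S: Łukasiewicz ¬ gives 1 − 0.4 = 0.6
(¬S ∧ S) = min(0.6, 0.4) = 0.4
((¬S ∧ S) ∧ P) = min(0.4, 0.9) = 0.4
(S ∧ ((¬S ∧ S) ∧ P)) = min(0.4, 0.4) = 0.4
((S ∧ ((¬S ∧ S) ∧ P)) ∧ S) = min(0.4, 0.4) = 0.4
(¬(¬R ∧ (Q ∧ ¬P)) ⊃ ((S ∧ ((¬S ∧ S) ∧ P)) ∧ S)): min(1, 1 − 0.9 + 0.4) = 0.5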